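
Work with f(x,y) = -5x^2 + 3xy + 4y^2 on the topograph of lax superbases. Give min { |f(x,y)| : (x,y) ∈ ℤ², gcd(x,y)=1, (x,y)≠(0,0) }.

river: ρ → (4,5,-4)
river: ρ → (-4,3,5)
river: ρ → (5,7,-2)
river: ρ → (-2,9,1)
river: ρ → (1,9,-2)
river: ρ → (-2,7,5)
river: ρ → (5,3,-4)
river: ρ → (-4,5,4)
river: ρ → (4,3,-5)
river: ρ → (-5,7,2)
river: ρ → (2,9,-1)
river: ρ → (-1,9,2)
river: ρ → (2,7,-5)
river: ρ → (-5,3,4)
closes: descent 0, river 14
min |a| on river = 1

1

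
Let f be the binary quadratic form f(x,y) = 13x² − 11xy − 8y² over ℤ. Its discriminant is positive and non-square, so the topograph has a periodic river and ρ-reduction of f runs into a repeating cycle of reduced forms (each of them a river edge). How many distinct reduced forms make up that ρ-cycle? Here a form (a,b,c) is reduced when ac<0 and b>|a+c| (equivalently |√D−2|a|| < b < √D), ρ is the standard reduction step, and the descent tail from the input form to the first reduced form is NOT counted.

D = 537, ⌊√D⌋ = 23
descent: ρ → (-8,11,13)  [lands on river]
river: ρ → (13,15,-6)
river: ρ → (-6,21,4)
river: ρ → (4,19,-11)
river: ρ → (-11,3,12)
river: ρ → (12,21,-2)
river: ρ → (-2,23,1)
river: ρ → (1,23,-2)
river: ρ → (-2,21,12)
river: ρ → (12,3,-11)
river: ρ → (-11,19,4)
river: ρ → (4,21,-6)
river: ρ → (-6,15,13)
river: ρ → (13,11,-8)
river: ρ → (-8,21,3)
river: ρ → (3,21,-8)
ρ-cycle length = 16 (tail of 1 descent step not counted)

16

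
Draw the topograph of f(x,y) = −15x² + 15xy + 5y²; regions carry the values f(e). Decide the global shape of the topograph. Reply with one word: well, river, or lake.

D = b²−4ac = 15² − 4·(-15)·5 = 525
D > 0 non-square ⇒ indefinite ⇒ periodic river

river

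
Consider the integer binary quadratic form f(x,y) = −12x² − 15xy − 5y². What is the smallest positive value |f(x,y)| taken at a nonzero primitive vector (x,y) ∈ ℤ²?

translate: b→-9 (≡15 mod 24), so (12,15,5)→(12,-9,2)
flip: (12,-9,2)→(2,9,12)
translate: b→1 (≡9 mod 4), so (2,9,12)→(2,1,2)
reduced (well bottom): (2,1,2) with a≤c, −a<b≤a
well minimum |f| = |-2| = 2 (negative-definite)

2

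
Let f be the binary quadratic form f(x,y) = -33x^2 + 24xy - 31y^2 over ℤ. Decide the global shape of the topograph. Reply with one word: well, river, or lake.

D = b²−4ac = 24² − 4·(-33)·(-31) = -3516
D < 0 ⇒ definite ⇒ every region one sign ⇒ single well

well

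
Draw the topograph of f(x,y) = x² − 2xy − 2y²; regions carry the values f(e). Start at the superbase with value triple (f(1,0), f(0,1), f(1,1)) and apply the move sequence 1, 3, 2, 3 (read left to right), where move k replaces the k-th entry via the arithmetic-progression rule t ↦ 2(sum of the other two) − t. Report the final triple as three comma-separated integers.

start (1,-2,-3) = (f(1,0),f(0,1),f(1,1))
replace slot 1: 2·((-2)+(-3)) − 1 = -11 → (-11,-2,-3)
replace slot 3: 2·((-11)+(-2)) − (-3) = -23 → (-11,-2,-23)
replace slot 2: 2·((-11)+(-23)) − (-2) = -66 → (-11,-66,-23)
replace slot 3: 2·((-11)+(-66)) − (-23) = -131 → (-11,-66,-131)

-11,-66,-131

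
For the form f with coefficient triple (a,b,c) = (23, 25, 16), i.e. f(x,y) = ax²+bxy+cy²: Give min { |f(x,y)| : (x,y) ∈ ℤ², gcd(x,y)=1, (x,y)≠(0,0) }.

translate: b→-21 (≡25 mod 46), so (23,25,16)→(23,-21,14)
flip: (23,-21,14)→(14,21,23)
translate: b→-7 (≡21 mod 28), so (14,21,23)→(14,-7,16)
reduced (well bottom): (14,-7,16) with a≤c, −a<b≤a
well minimum = a = 14

14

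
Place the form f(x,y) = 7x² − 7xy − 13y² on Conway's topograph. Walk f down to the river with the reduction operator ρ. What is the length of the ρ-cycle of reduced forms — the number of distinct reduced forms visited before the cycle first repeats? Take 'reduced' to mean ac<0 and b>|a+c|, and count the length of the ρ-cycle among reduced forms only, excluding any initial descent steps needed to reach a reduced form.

D = 413, ⌊√D⌋ = 20
descent: ρ → (-13,7,7)  [lands on river]
river: ρ → (7,7,-13)
river: ρ → (-13,19,1)
river: ρ → (1,19,-13)
ρ-cycle length = 4 (tail of 1 descent step not counted)

4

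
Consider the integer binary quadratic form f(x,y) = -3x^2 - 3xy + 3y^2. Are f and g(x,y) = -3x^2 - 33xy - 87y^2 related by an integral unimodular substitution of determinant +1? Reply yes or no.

D₁ = 45, D₂ = 45
river cycle of f (length 2): (3, 3, -3), (-3, 3, 3)
river cycle of g (length 2): (-3, 3, 3), (3, 3, -3)
cycles coincide ⇒ equivalent

yes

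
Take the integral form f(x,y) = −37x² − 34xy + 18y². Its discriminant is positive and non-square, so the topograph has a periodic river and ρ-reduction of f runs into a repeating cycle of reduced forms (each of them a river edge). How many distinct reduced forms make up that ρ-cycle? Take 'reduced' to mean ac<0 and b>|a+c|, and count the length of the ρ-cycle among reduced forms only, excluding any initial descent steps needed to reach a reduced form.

D = 3820, ⌊√D⌋ = 61
descent: ρ → (18,34,-37)  [lands on river]
river: ρ → (-37,40,15)
river: ρ → (15,50,-22)
river: ρ → (-22,38,27)
river: ρ → (27,16,-33)
river: ρ → (-33,50,10)
river: ρ → (10,50,-33)
river: ρ → (-33,16,27)
river: ρ → (27,38,-22)
river: ρ → (-22,50,15)
river: ρ → (15,40,-37)
river: ρ → (-37,34,18)
river: ρ → (18,38,-33)
river: ρ → (-33,28,23)
river: ρ → (23,18,-38)
river: ρ → (-38,58,3)
river: ρ → (3,56,-57)
river: ρ → (-57,58,2)
river: ρ → (2,58,-57)
river: ρ → (-57,56,3)
river: ρ → (3,58,-38)
river: ρ → (-38,18,23)
river: ρ → (23,28,-33)
river: ρ → (-33,38,18)
ρ-cycle length = 24 (tail of 1 descent step not counted)

24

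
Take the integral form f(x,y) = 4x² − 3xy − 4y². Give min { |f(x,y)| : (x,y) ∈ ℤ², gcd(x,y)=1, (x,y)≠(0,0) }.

descent: ρ → (-4,3,4)  [lands on river]
river: ρ → (4,5,-3)
river: ρ → (-3,7,2)
river: ρ → (2,5,-6)
river: ρ → (-6,7,1)
river: ρ → (1,7,-6)
river: ρ → (-6,5,2)
river: ρ → (2,7,-3)
river: ρ → (-3,5,4)
river: ρ → (4,3,-4)
river: ρ → (-4,5,3)
river: ρ → (3,7,-2)
river: ρ → (-2,5,6)
river: ρ → (6,7,-1)
river: ρ → (-1,7,6)
river: ρ → (6,5,-2)
river: ρ → (-2,7,3)
river: ρ → (3,5,-4)
closes: descent 1, river 18
min |a| on river = 1

1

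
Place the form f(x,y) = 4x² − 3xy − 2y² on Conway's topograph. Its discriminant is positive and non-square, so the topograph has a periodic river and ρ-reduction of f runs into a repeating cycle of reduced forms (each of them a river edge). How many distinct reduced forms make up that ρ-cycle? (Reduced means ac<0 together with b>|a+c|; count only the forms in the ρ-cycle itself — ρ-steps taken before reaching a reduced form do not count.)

D = 41, ⌊√D⌋ = 6
descent: ρ → (-2,3,4)  [lands on river]
river: ρ → (4,5,-1)
river: ρ → (-1,5,4)
river: ρ → (4,3,-2)
river: ρ → (-2,5,2)
river: ρ → (2,3,-4)
river: ρ → (-4,5,1)
river: ρ → (1,5,-4)
river: ρ → (-4,3,2)
river: ρ → (2,5,-2)
ρ-cycle length = 10 (tail of 1 descent step not counted)

10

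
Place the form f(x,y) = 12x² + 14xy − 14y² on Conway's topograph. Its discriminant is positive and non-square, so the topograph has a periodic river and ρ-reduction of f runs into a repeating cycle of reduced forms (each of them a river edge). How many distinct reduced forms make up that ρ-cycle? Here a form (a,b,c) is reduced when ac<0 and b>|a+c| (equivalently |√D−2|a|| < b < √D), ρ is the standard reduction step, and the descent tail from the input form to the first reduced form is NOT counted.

D = 868, ⌊√D⌋ = 29
river: ρ → (-14,14,12)
river: ρ → (12,10,-16)
river: ρ → (-16,22,6)
river: ρ → (6,26,-8)
river: ρ → (-8,22,12)
river: ρ → (12,26,-4)
river: ρ → (-4,22,24)
river: ρ → (24,26,-2)
river: ρ → (-2,26,24)
river: ρ → (24,22,-4)
river: ρ → (-4,26,12)
river: ρ → (12,22,-8)
river: ρ → (-8,26,6)
river: ρ → (6,22,-16)
river: ρ → (-16,10,12)
river: ρ → (12,14,-14)
ρ-cycle length = 16 (tail of 0 descent steps not counted)

16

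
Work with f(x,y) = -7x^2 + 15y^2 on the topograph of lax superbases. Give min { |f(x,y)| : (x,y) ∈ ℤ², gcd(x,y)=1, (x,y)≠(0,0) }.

descent: ρ → (15,0,-7)
descent: ρ → (-7,14,8)  [lands on river]
river: ρ → (8,18,-3)
river: ρ → (-3,18,8)
river: ρ → (8,14,-7)
closes: descent 2, river 4
min |a| on river = 3

3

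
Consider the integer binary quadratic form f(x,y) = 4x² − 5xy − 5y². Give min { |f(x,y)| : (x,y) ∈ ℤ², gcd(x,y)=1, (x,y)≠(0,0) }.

descent: ρ → (-5,5,4)  [lands on river]
river: ρ → (4,3,-6)
river: ρ → (-6,9,1)
river: ρ → (1,9,-6)
river: ρ → (-6,3,4)
river: ρ → (4,5,-5)
closes: descent 1, river 6
min |a| on river = 1

1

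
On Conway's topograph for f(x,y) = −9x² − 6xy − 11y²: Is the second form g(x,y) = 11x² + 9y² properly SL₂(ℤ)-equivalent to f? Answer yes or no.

D₁ = -360, D₂ = -396
discriminants differ ⇒ not SL₂(ℤ)-equivalent

no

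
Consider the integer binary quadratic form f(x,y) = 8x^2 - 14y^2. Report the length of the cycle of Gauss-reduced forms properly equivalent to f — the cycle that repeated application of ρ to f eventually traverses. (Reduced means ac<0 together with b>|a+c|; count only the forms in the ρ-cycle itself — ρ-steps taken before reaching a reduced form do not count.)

D = 448, ⌊√D⌋ = 21
descent: ρ → (-14,0,8)
descent: ρ → (8,16,-6)  [lands on river]
river: ρ → (-6,20,2)
river: ρ → (2,20,-6)
river: ρ → (-6,16,8)
ρ-cycle length = 4 (tail of 2 descent steps not counted)

4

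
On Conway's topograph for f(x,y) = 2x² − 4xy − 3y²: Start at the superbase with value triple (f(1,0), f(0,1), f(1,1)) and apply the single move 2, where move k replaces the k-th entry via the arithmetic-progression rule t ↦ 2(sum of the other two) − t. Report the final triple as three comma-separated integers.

start (2,-3,-5) = (f(1,0),f(0,1),f(1,1))
replace slot 2: 2·(2+(-5)) − (-3) = -3 → (2,-3,-5)

2,-3,-5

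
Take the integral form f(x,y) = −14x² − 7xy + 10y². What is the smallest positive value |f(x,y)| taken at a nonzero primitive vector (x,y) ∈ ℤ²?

descent: ρ → (10,7,-14)  [lands on river]
river: ρ → (-14,21,3)
river: ρ → (3,21,-14)
river: ρ → (-14,7,10)
river: ρ → (10,13,-11)
river: ρ → (-11,9,12)
river: ρ → (12,15,-8)
river: ρ → (-8,17,10)
river: ρ → (10,23,-2)
river: ρ → (-2,21,21)
river: ρ → (21,21,-2)
river: ρ → (-2,23,10)
river: ρ → (10,17,-8)
river: ρ → (-8,15,12)
river: ρ → (12,9,-11)
river: ρ → (-11,13,10)
closes: descent 1, river 16
min |a| on river = 2

2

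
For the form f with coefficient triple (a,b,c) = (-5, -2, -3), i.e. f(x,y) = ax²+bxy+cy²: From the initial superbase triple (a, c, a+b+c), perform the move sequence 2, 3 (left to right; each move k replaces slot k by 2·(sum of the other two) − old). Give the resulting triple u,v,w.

start (-5,-3,-10) = (f(1,0),f(0,1),f(1,1))
replace slot 2: 2·((-5)+(-10)) − (-3) = -27 → (-5,-27,-10)
replace slot 3: 2·((-5)+(-27)) − (-10) = -54 → (-5,-27,-54)

-5,-27,-54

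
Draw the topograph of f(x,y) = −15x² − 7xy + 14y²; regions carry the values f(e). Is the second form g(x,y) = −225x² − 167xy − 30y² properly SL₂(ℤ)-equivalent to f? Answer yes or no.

D₁ = 889, D₂ = 889
river cycle of f (length 42): (14, 7, -15), (-15, 23, 6), (6, 25, -11), (-11, 19, 12), (12, 29, -1), (-1, 29, 12), (12, 19, -11), (-11, 25, 6), (6, 23, -15), (-15, 7, 14), … (32 more)
river cycle of g (length 42): (6, 25, -11), (-11, 19, 12), (12, 29, -1), (-1, 29, 12), (12, 19, -11), (-11, 25, 6), (6, 23, -15), (-15, 7, 14), (14, 21, -8), (-8, 27, 5), … (32 more)
cycles coincide ⇒ equivalent

yes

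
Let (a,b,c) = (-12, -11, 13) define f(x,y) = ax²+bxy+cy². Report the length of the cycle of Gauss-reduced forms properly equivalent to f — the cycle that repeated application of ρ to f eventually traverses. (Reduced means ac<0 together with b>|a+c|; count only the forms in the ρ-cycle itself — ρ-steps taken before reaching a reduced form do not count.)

D = 745, ⌊√D⌋ = 27
descent: ρ → (13,11,-12)  [lands on river]
river: ρ → (-12,13,12)
river: ρ → (12,11,-13)
river: ρ → (-13,15,10)
river: ρ → (10,25,-3)
river: ρ → (-3,23,18)
river: ρ → (18,13,-8)
river: ρ → (-8,19,12)
river: ρ → (12,5,-15)
river: ρ → (-15,25,2)
river: ρ → (2,27,-2)
river: ρ → (-2,25,15)
river: ρ → (15,5,-12)
river: ρ → (-12,19,8)
river: ρ → (8,13,-18)
river: ρ → (-18,23,3)
river: ρ → (3,25,-10)
river: ρ → (-10,15,13)
ρ-cycle length = 18 (tail of 1 descent step not counted)

18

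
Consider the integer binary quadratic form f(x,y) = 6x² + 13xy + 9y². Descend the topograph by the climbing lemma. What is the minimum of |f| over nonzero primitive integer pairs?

translate: b→1 (≡13 mod 12), so (6,13,9)→(6,1,2)
flip: (6,1,2)→(2,-1,6)
reduced (well bottom): (2,-1,6) with a≤c, −a<b≤a
well minimum = a = 2

2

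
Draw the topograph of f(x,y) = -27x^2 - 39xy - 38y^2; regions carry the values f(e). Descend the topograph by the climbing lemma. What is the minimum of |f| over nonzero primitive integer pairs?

translate: b→-15 (≡39 mod 54), so (27,39,38)→(27,-15,26)
flip: (27,-15,26)→(26,15,27)
reduced (well bottom): (26,15,27) with a≤c, −a<b≤a
well minimum |f| = |-26| = 26 (negative-definite)

26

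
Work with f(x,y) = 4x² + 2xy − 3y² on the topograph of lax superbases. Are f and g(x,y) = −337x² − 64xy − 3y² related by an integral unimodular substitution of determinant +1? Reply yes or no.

D₁ = 52, D₂ = 52
river cycle of f (length 10): (-3, 4, 3), (3, 2, -4), (-4, 6, 1), (1, 6, -4), (-4, 2, 3), (3, 4, -3), (-3, 2, 4), (4, 6, -1), (-1, 6, 4), (4, 2, -3)
river cycle of g (length 10): (-3, 4, 3), (3, 2, -4), (-4, 6, 1), (1, 6, -4), (-4, 2, 3), (3, 4, -3), (-3, 2, 4), (4, 6, -1), (-1, 6, 4), (4, 2, -3)
cycles coincide ⇒ equivalent

yes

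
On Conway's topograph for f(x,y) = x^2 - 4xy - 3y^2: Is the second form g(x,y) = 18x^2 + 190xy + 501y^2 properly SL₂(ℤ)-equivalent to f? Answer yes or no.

D₁ = 28, D₂ = 28
river cycle of f (length 4): (-3, 4, 1), (1, 4, -3), (-3, 2, 2), (2, 2, -3)
river cycle of g (length 4): (1, 4, -3), (-3, 2, 2), (2, 2, -3), (-3, 4, 1)
cycles coincide ⇒ equivalent

yes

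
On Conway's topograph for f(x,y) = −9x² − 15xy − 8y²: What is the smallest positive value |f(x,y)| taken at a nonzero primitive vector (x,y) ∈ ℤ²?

translate: b→-3 (≡15 mod 18), so (9,15,8)→(9,-3,2)
flip: (9,-3,2)→(2,3,9)
translate: b→-1 (≡3 mod 4), so (2,3,9)→(2,-1,8)
reduced (well bottom): (2,-1,8) with a≤c, −a<b≤a
well minimum |f| = |-2| = 2 (negative-definite)

2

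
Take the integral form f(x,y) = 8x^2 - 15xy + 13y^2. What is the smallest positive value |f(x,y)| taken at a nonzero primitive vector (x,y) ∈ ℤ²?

translate: b→1 (≡-15 mod 16), so (8,-15,13)→(8,1,6)
flip: (8,1,6)→(6,-1,8)
reduced (well bottom): (6,-1,8) with a≤c, −a<b≤a
well minimum = a = 6

6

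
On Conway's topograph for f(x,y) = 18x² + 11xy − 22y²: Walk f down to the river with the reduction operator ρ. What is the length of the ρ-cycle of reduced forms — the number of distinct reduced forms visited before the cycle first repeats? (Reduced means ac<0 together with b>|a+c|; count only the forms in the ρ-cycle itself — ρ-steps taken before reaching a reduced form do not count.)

D = 1705, ⌊√D⌋ = 41
river: ρ → (-22,33,7)
river: ρ → (7,37,-12)
river: ρ → (-12,35,10)
river: ρ → (10,25,-27)
river: ρ → (-27,29,8)
river: ρ → (8,35,-15)
river: ρ → (-15,25,18)
river: ρ → (18,11,-22)
ρ-cycle length = 8 (tail of 0 descent steps not counted)

8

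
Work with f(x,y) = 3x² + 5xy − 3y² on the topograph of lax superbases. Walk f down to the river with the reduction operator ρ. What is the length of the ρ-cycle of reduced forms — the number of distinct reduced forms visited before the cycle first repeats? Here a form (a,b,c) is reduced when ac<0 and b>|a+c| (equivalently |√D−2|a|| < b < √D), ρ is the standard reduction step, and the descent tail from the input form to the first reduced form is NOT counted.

D = 61, ⌊√D⌋ = 7
river: ρ → (-3,7,1)
river: ρ → (1,7,-3)
river: ρ → (-3,5,3)
river: ρ → (3,7,-1)
river: ρ → (-1,7,3)
river: ρ → (3,5,-3)
ρ-cycle length = 6 (tail of 0 descent steps not counted)

6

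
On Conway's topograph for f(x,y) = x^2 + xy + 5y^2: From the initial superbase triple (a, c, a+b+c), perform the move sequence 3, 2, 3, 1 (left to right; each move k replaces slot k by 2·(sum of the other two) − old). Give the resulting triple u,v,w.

start (1,5,7) = (f(1,0),f(0,1),f(1,1))
replace slot 3: 2·(1+5) − 7 = 5 → (1,5,5)
replace slot 2: 2·(1+5) − 5 = 7 → (1,7,5)
replace slot 3: 2·(1+7) − 5 = 11 → (1,7,11)
replace slot 1: 2·(7+11) − 1 = 35 → (35,7,11)

35,7,11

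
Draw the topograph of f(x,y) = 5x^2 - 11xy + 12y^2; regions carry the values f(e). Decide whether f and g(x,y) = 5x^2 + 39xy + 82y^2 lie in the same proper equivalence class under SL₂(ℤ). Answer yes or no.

D₁ = -119, D₂ = -119
f: translate: b→-1 (≡-11 mod 10), so (5,-11,12)→(5,-1,6)
f: reduced (well bottom): (5,-1,6) with a≤c, −a<b≤a
g: translate: b→-1 (≡39 mod 10), so (5,39,82)→(5,-1,6)
g: reduced (well bottom): (5,-1,6) with a≤c, −a<b≤a
reduced forms (5, -1, 6) vs (5, -1, 6) ⇒ equivalent

yes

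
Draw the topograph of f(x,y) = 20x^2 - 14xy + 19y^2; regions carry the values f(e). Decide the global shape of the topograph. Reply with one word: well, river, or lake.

D = b²−4ac = (-14)² − 4·20·19 = -1324
D < 0 ⇒ definite ⇒ every region one sign ⇒ single well

well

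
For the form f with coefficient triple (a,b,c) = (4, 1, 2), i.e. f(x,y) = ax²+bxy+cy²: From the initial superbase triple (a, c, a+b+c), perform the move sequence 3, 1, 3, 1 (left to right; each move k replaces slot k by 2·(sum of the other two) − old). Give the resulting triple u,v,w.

start (4,2,7) = (f(1,0),f(0,1),f(1,1))
replace slot 3: 2·(4+2) − 7 = 5 → (4,2,5)
replace slot 1: 2·(2+5) − 4 = 10 → (10,2,5)
replace slot 3: 2·(10+2) − 5 = 19 → (10,2,19)
replace slot 1: 2·(2+19) − 10 = 32 → (32,2,19)

32,2,19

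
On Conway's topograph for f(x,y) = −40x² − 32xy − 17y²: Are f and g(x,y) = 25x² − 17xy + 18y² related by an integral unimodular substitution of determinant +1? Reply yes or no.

D₁ = -1696, D₂ = -1511
discriminants differ ⇒ not SL₂(ℤ)-equivalent

no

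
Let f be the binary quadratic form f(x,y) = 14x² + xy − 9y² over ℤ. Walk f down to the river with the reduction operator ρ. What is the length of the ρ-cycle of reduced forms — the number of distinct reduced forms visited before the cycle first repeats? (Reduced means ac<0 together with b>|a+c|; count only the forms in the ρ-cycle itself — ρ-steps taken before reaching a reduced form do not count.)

D = 505, ⌊√D⌋ = 22
descent: ρ → (-9,17,6)  [lands on river]
river: ρ → (6,19,-6)
river: ρ → (-6,17,9)
river: ρ → (9,19,-4)
river: ρ → (-4,21,4)
river: ρ → (4,19,-9)
ρ-cycle length = 6 (tail of 1 descent step not counted)

6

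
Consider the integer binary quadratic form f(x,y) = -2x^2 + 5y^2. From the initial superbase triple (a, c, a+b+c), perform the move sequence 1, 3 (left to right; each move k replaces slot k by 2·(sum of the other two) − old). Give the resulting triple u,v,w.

start (-2,5,3) = (f(1,0),f(0,1),f(1,1))
replace slot 1: 2·(5+3) − (-2) = 18 → (18,5,3)
replace slot 3: 2·(18+5) − 3 = 43 → (18,5,43)

18,5,43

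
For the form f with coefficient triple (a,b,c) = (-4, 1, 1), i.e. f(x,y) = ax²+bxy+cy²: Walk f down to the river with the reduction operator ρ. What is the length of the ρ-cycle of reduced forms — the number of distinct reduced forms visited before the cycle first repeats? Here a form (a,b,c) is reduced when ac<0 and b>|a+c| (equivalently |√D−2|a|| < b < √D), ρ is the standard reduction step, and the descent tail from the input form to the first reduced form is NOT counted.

D = 17, ⌊√D⌋ = 4
descent: ρ → (1,3,-2)  [lands on river]
river: ρ → (-2,1,2)
river: ρ → (2,3,-1)
river: ρ → (-1,3,2)
river: ρ → (2,1,-2)
river: ρ → (-2,3,1)
ρ-cycle length = 6 (tail of 1 descent step not counted)

6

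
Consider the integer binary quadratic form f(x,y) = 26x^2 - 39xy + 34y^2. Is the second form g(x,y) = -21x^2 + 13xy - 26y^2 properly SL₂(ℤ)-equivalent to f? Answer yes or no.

D₁ = -2015, D₂ = -2015
f: translate: b→13 (≡-39 mod 52), so (26,-39,34)→(26,13,21)
f: flip: (26,13,21)→(21,-13,26)
f: reduced (well bottom): (21,-13,26) with a≤c, −a<b≤a
g is negative-definite; reduce −g:
−g: reduced (well bottom): (21,-13,26) with a≤c, −a<b≤a
flip sign back: reduced form of g is (-21,13,-26)
reduced forms (21, -13, 26) vs (-21, 13, -26) ⇒ inequivalent

no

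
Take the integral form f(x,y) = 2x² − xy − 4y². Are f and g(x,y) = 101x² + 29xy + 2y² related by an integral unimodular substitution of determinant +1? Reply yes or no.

D₁ = 33, D₂ = 33
river cycle of f (length 4): (2, 3, -3), (-3, 3, 2), (2, 5, -1), (-1, 5, 2)
river cycle of g (length 4): (2, 3, -3), (-3, 3, 2), (2, 5, -1), (-1, 5, 2)
cycles coincide ⇒ equivalent

yes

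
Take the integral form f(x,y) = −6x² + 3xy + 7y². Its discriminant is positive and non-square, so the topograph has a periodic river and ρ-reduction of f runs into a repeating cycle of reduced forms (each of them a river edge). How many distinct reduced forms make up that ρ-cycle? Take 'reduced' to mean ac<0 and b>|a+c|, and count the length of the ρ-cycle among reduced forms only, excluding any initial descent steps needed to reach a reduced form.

D = 177, ⌊√D⌋ = 13
river: ρ → (7,11,-2)
river: ρ → (-2,13,1)
river: ρ → (1,13,-2)
river: ρ → (-2,11,7)
river: ρ → (7,3,-6)
river: ρ → (-6,9,4)
river: ρ → (4,7,-8)
river: ρ → (-8,9,3)
river: ρ → (3,9,-8)
river: ρ → (-8,7,4)
river: ρ → (4,9,-6)
river: ρ → (-6,3,7)
ρ-cycle length = 12 (tail of 0 descent steps not counted)

12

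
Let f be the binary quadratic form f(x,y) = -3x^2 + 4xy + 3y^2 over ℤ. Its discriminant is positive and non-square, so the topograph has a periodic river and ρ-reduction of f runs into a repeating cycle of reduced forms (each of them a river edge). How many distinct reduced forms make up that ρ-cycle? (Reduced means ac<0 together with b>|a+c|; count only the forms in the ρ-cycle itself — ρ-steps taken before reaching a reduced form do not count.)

D = 52, ⌊√D⌋ = 7
river: ρ → (3,2,-4)
river: ρ → (-4,6,1)
river: ρ → (1,6,-4)
river: ρ → (-4,2,3)
river: ρ → (3,4,-3)
river: ρ → (-3,2,4)
river: ρ → (4,6,-1)
river: ρ → (-1,6,4)
river: ρ → (4,2,-3)
river: ρ → (-3,4,3)
ρ-cycle length = 10 (tail of 0 descent steps not counted)

10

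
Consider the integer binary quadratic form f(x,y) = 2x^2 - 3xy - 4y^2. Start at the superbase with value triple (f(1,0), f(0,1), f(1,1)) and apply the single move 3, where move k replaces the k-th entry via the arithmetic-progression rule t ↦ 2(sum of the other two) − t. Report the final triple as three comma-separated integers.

start (2,-4,-5) = (f(1,0),f(0,1),f(1,1))
replace slot 3: 2·(2+(-4)) − (-5) = 1 → (2,-4,1)

2,-4,1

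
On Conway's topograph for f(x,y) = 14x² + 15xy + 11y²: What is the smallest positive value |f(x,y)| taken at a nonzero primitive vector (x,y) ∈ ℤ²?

translate: b→-13 (≡15 mod 28), so (14,15,11)→(14,-13,10)
flip: (14,-13,10)→(10,13,14)
translate: b→-7 (≡13 mod 20), so (10,13,14)→(10,-7,11)
reduced (well bottom): (10,-7,11) with a≤c, −a<b≤a
well minimum = a = 10

10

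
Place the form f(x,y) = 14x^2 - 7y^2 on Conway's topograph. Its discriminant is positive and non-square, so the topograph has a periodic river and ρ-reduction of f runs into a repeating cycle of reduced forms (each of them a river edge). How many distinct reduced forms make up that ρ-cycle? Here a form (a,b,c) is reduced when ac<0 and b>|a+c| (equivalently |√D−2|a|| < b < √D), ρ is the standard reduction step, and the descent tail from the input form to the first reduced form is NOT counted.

D = 392, ⌊√D⌋ = 19
descent: ρ → (-7,14,7)  [lands on river]
river: ρ → (7,14,-7)
ρ-cycle length = 2 (tail of 1 descent step not counted)

2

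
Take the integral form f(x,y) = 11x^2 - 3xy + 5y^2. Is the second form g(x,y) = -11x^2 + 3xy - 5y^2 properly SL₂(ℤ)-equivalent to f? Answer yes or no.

D₁ = -211, D₂ = -211
f: flip: (11,-3,5)→(5,3,11)
f: reduced (well bottom): (5,3,11) with a≤c, −a<b≤a
g is negative-definite; reduce −g:
−g: flip: (11,-3,5)→(5,3,11)
−g: reduced (well bottom): (5,3,11) with a≤c, −a<b≤a
flip sign back: reduced form of g is (-5,-3,-11)
reduced forms (5, 3, 11) vs (-5, -3, -11) ⇒ inequivalent

no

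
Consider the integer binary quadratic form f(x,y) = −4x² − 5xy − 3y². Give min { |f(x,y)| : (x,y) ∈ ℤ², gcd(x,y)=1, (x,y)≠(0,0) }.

translate: b→-3 (≡5 mod 8), so (4,5,3)→(4,-3,2)
flip: (4,-3,2)→(2,3,4)
translate: b→-1 (≡3 mod 4), so (2,3,4)→(2,-1,3)
reduced (well bottom): (2,-1,3) with a≤c, −a<b≤a
well minimum |f| = |-2| = 2 (negative-definite)

2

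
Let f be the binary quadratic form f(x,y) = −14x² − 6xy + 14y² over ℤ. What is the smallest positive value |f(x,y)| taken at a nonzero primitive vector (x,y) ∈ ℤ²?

descent: ρ → (14,6,-14)  [lands on river]
river: ρ → (-14,22,6)
river: ρ → (6,26,-6)
river: ρ → (-6,22,14)
closes: descent 1, river 4
min |a| on river = 6

6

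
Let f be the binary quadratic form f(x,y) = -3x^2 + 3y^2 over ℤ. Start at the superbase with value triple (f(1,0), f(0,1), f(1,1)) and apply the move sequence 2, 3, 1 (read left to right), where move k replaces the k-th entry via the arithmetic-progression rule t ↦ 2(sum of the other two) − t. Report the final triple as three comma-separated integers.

start (-3,3,0) = (f(1,0),f(0,1),f(1,1))
replace slot 2: 2·((-3)+0) − 3 = -9 → (-3,-9,0)
replace slot 3: 2·((-3)+(-9)) − 0 = -24 → (-3,-9,-24)
replace slot 1: 2·((-9)+(-24)) − (-3) = -63 → (-63,-9,-24)

-63,-9,-24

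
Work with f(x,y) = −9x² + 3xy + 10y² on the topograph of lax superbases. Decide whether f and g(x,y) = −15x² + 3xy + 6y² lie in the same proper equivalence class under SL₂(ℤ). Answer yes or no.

D₁ = 369, D₂ = 369
river cycle of f (length 16): (10, 17, -2), (-2, 19, 1), (1, 19, -2), (-2, 17, 10), (10, 3, -9), (-9, 15, 4), (4, 17, -5), (-5, 13, 10), (10, 7, -8), (-8, 9, 9), … (6 more)
river cycle of g (length 10): (6, 9, -12), (-12, 15, 3), (3, 15, -12), (-12, 9, 6), (6, 15, -6), (-6, 9, 12), (12, 15, -3), (-3, 15, 12), (12, 9, -6), (-6, 15, 6)
cycles differ ⇒ inequivalent

no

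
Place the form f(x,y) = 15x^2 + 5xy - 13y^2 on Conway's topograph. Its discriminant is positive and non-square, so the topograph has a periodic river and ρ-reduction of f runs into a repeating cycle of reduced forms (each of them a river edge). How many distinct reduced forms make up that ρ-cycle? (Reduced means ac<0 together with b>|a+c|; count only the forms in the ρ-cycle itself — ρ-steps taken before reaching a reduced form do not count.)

D = 805, ⌊√D⌋ = 28
river: ρ → (-13,21,7)
river: ρ → (7,21,-13)
river: ρ → (-13,5,15)
river: ρ → (15,25,-3)
river: ρ → (-3,23,23)
river: ρ → (23,23,-3)
river: ρ → (-3,25,15)
river: ρ → (15,5,-13)
ρ-cycle length = 8 (tail of 0 descent steps not counted)

8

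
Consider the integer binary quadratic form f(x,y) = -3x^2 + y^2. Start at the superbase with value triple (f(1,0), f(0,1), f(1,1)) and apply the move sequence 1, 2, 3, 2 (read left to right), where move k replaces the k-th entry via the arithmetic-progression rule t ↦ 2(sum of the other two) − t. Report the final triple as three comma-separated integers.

start (-3,1,-2) = (f(1,0),f(0,1),f(1,1))
replace slot 1: 2·(1+(-2)) − (-3) = 1 → (1,1,-2)
replace slot 2: 2·(1+(-2)) − 1 = -3 → (1,-3,-2)
replace slot 3: 2·(1+(-3)) − (-2) = -2 → (1,-3,-2)
replace slot 2: 2·(1+(-2)) − (-3) = 1 → (1,1,-2)

1,1,-2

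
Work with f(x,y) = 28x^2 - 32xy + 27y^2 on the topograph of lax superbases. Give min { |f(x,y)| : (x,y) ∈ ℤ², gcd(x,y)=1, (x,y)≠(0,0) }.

translate: b→24 (≡-32 mod 56), so (28,-32,27)→(28,24,23)
flip: (28,24,23)→(23,-24,28)
translate: b→22 (≡-24 mod 46), so (23,-24,28)→(23,22,27)
reduced (well bottom): (23,22,27) with a≤c, −a<b≤a
well minimum = a = 23

23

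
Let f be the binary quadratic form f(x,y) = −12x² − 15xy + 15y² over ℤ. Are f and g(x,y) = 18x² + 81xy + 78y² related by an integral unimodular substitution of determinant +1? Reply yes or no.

D₁ = 945, D₂ = 945
river cycle of f (length 6): (15, 15, -12), (-12, 9, 18), (18, 27, -3), (-3, 27, 18), (18, 9, -12), (-12, 15, 15)
river cycle of g (length 6): (15, 15, -12), (-12, 9, 18), (18, 27, -3), (-3, 27, 18), (18, 9, -12), (-12, 15, 15)
cycles coincide ⇒ equivalent

yes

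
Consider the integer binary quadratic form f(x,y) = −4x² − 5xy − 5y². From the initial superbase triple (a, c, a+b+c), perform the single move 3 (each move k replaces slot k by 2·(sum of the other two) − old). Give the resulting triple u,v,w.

start (-4,-5,-14) = (f(1,0),f(0,1),f(1,1))
replace slot 3: 2·((-4)+(-5)) − (-14) = -4 → (-4,-5,-4)

-4,-5,-4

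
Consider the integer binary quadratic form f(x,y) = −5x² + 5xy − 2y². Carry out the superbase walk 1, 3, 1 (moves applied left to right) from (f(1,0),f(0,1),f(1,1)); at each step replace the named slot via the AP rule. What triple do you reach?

start (-5,-2,-2) = (f(1,0),f(0,1),f(1,1))
replace slot 1: 2·((-2)+(-2)) − (-5) = -3 → (-3,-2,-2)
replace slot 3: 2·((-3)+(-2)) − (-2) = -8 → (-3,-2,-8)
replace slot 1: 2·((-2)+(-8)) − (-3) = -17 → (-17,-2,-8)

-17,-2,-8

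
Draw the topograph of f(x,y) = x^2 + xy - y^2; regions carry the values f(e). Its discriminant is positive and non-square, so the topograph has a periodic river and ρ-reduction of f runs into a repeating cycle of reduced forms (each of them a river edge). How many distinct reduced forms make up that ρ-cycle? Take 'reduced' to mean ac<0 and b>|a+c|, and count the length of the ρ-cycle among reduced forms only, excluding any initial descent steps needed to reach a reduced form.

D = 5, ⌊√D⌋ = 2
river: ρ → (-1,1,1)
river: ρ → (1,1,-1)
ρ-cycle length = 2 (tail of 0 descent steps not counted)

2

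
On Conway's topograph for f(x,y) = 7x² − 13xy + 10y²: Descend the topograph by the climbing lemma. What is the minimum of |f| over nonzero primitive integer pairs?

translate: b→1 (≡-13 mod 14), so (7,-13,10)→(7,1,4)
flip: (7,1,4)→(4,-1,7)
reduced (well bottom): (4,-1,7) with a≤c, −a<b≤a
well minimum = a = 4

4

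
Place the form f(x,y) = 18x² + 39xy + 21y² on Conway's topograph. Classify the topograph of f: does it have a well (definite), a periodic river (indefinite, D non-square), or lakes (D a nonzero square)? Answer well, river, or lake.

D = b²−4ac = 39² − 4·18·21 = 9
D = 3² is a perfect square ⇒ form factors over ℤ ⇒ lakes

lake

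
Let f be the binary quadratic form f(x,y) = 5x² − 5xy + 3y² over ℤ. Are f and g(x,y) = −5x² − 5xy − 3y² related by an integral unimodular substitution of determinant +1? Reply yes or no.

D₁ = -35, D₂ = -35
f: translate: b→5 (≡-5 mod 10), so (5,-5,3)→(5,5,3)
f: flip: (5,5,3)→(3,-5,5)
f: translate: b→1 (≡-5 mod 6), so (3,-5,5)→(3,1,3)
f: reduced (well bottom): (3,1,3) with a≤c, −a<b≤a
g is negative-definite; reduce −g:
−g: flip: (5,5,3)→(3,-5,5)
−g: translate: b→1 (≡-5 mod 6), so (3,-5,5)→(3,1,3)
−g: reduced (well bottom): (3,1,3) with a≤c, −a<b≤a
flip sign back: reduced form of g is (-3,-1,-3)
reduced forms (3, 1, 3) vs (-3, -1, -3) ⇒ inequivalent

no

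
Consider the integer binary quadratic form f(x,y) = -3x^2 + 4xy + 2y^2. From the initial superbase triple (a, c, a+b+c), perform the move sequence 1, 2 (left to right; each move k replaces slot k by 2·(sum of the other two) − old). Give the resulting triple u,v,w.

start (-3,2,3) = (f(1,0),f(0,1),f(1,1))
replace slot 1: 2·(2+3) − (-3) = 13 → (13,2,3)
replace slot 2: 2·(13+3) − 2 = 30 → (13,30,3)

13,30,3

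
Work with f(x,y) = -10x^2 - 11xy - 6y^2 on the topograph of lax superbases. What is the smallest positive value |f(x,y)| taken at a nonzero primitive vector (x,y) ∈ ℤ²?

translate: b→-9 (≡11 mod 20), so (10,11,6)→(10,-9,5)
flip: (10,-9,5)→(5,9,10)
translate: b→-1 (≡9 mod 10), so (5,9,10)→(5,-1,6)
reduced (well bottom): (5,-1,6) with a≤c, −a<b≤a
well minimum |f| = |-5| = 5 (negative-definite)

5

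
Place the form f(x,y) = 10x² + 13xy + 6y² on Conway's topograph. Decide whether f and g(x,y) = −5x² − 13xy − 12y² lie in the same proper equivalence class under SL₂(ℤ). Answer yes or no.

D₁ = -71, D₂ = -71
f: translate: b→-7 (≡13 mod 20), so (10,13,6)→(10,-7,3)
f: flip: (10,-7,3)→(3,7,10)
f: translate: b→1 (≡7 mod 6), so (3,7,10)→(3,1,6)
f: reduced (well bottom): (3,1,6) with a≤c, −a<b≤a
g is negative-definite; reduce −g:
−g: translate: b→3 (≡13 mod 10), so (5,13,12)→(5,3,4)
−g: flip: (5,3,4)→(4,-3,5)
−g: reduced (well bottom): (4,-3,5) with a≤c, −a<b≤a
flip sign back: reduced form of g is (-4,3,-5)
reduced forms (3, 1, 6) vs (-4, 3, -5) ⇒ inequivalent

no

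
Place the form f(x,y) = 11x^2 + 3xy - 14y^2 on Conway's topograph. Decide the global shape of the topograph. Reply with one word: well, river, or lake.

D = b²−4ac = 3² − 4·11·(-14) = 625
D = 25² is a perfect square ⇒ form factors over ℤ ⇒ lakes

lake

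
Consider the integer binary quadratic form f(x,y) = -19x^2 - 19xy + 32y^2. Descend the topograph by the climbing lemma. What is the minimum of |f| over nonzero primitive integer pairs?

descent: ρ → (32,19,-19)  [lands on river]
river: ρ → (-19,19,32)
river: ρ → (32,45,-6)
river: ρ → (-6,51,8)
river: ρ → (8,45,-24)
river: ρ → (-24,51,2)
river: ρ → (2,49,-49)
river: ρ → (-49,49,2)
river: ρ → (2,51,-24)
river: ρ → (-24,45,8)
river: ρ → (8,51,-6)
river: ρ → (-6,45,32)
closes: descent 1, river 12
min |a| on river = 2

2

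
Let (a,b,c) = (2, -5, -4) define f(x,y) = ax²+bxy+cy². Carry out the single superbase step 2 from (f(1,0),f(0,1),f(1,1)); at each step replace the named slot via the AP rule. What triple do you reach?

start (2,-4,-7) = (f(1,0),f(0,1),f(1,1))
replace slot 2: 2·(2+(-7)) − (-4) = -6 → (2,-6,-7)

2,-6,-7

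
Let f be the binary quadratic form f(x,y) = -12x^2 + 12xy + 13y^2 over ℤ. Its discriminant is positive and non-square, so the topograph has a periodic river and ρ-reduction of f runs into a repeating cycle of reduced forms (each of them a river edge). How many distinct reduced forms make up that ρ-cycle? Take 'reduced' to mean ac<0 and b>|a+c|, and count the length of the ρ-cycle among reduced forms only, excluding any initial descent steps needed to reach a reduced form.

D = 768, ⌊√D⌋ = 27
river: ρ → (13,14,-11)
river: ρ → (-11,8,16)
river: ρ → (16,24,-3)
river: ρ → (-3,24,16)
river: ρ → (16,8,-11)
river: ρ → (-11,14,13)
river: ρ → (13,12,-12)
river: ρ → (-12,12,13)
ρ-cycle length = 8 (tail of 0 descent steps not counted)

8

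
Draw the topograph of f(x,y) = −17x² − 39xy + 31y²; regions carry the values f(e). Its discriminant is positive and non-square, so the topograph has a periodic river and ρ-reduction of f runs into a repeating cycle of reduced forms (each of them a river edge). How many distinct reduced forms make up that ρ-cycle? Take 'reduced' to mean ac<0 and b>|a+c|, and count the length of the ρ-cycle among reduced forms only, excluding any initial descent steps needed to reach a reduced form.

D = 3629, ⌊√D⌋ = 60
descent: ρ → (31,39,-17)  [lands on river]
river: ρ → (-17,29,41)
river: ρ → (41,53,-5)
river: ρ → (-5,57,19)
river: ρ → (19,57,-5)
river: ρ → (-5,53,41)
river: ρ → (41,29,-17)
river: ρ → (-17,39,31)
river: ρ → (31,23,-25)
river: ρ → (-25,27,29)
river: ρ → (29,31,-23)
river: ρ → (-23,15,37)
river: ρ → (37,59,-1)
river: ρ → (-1,59,37)
river: ρ → (37,15,-23)
river: ρ → (-23,31,29)
river: ρ → (29,27,-25)
river: ρ → (-25,23,31)
ρ-cycle length = 18 (tail of 1 descent step not counted)

18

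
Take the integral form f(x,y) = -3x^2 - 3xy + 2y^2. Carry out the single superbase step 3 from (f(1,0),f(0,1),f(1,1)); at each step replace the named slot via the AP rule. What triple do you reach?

start (-3,2,-4) = (f(1,0),f(0,1),f(1,1))
replace slot 3: 2·((-3)+2) − (-4) = 2 → (-3,2,2)

-3,2,2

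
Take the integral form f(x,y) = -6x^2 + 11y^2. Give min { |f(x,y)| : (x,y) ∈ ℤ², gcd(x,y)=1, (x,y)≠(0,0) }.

descent: ρ → (11,0,-6)
descent: ρ → (-6,12,5)  [lands on river]
river: ρ → (5,8,-10)
river: ρ → (-10,12,3)
river: ρ → (3,12,-10)
river: ρ → (-10,8,5)
river: ρ → (5,12,-6)
closes: descent 2, river 6
min |a| on river = 3

3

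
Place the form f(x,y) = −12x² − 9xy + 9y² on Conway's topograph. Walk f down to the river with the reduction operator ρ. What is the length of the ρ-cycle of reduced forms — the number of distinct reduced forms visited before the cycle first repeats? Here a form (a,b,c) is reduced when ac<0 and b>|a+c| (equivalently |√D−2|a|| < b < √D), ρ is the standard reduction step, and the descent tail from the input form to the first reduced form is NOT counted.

D = 513, ⌊√D⌋ = 22
descent: ρ → (9,9,-12)  [lands on river]
river: ρ → (-12,15,6)
river: ρ → (6,21,-3)
river: ρ → (-3,21,6)
river: ρ → (6,15,-12)
river: ρ → (-12,9,9)
ρ-cycle length = 6 (tail of 1 descent step not counted)

6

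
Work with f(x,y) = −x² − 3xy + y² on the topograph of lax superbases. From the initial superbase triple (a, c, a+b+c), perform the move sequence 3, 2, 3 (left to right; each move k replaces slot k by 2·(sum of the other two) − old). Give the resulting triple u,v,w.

start (-1,1,-3) = (f(1,0),f(0,1),f(1,1))
replace slot 3: 2·((-1)+1) − (-3) = 3 → (-1,1,3)
replace slot 2: 2·((-1)+3) − 1 = 3 → (-1,3,3)
replace slot 3: 2·((-1)+3) − 3 = 1 → (-1,3,1)

-1,3,1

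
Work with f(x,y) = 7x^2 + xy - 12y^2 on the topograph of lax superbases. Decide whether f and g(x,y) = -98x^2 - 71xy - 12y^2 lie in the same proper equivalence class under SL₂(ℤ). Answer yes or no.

D₁ = 337, D₂ = 337
river cycle of f (length 42): (7, 15, -4), (-4, 17, 3), (3, 13, -14), (-14, 15, 2), (2, 17, -6), (-6, 7, 12), (12, 17, -1), (-1, 17, 12), (12, 7, -6), (-6, 17, 2), … (32 more)
river cycle of g (length 42): (7, 15, -4), (-4, 17, 3), (3, 13, -14), (-14, 15, 2), (2, 17, -6), (-6, 7, 12), (12, 17, -1), (-1, 17, 12), (12, 7, -6), (-6, 17, 2), … (32 more)
cycles coincide ⇒ equivalent

yes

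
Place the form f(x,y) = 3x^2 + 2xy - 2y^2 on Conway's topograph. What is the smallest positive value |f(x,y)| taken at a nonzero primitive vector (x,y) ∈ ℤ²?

river: ρ → (-2,2,3)
river: ρ → (3,4,-1)
river: ρ → (-1,4,3)
river: ρ → (3,2,-2)
closes: descent 0, river 4
min |a| on river = 1

1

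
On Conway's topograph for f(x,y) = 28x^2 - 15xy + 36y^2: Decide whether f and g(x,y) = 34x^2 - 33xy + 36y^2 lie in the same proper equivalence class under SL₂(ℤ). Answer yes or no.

D₁ = -3807, D₂ = -3807
f: reduced (well bottom): (28,-15,36) with a≤c, −a<b≤a
g: reduced (well bottom): (34,-33,36) with a≤c, −a<b≤a
reduced forms (28, -15, 36) vs (34, -33, 36) ⇒ inequivalent

no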